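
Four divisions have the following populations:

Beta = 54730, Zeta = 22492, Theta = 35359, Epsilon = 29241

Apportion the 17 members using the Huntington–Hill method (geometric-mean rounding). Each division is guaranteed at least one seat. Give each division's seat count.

With divisor 8443: modified quotas Beta 6.482, Zeta 2.664, Theta 4.188, Epsilon 3.463.
Geometric-mean thresholds: Beta √(6·7)=6.481, Zeta √(2·3)=2.449, Theta √(4·5)=4.472, Epsilon √(3·4)=3.464.
Each quota rounded against its threshold gives Beta 7, Zeta 3, Theta 4, Epsilon 3 (total 17).

Beta: 7, Zeta: 3, Theta: 4, Epsilon: 3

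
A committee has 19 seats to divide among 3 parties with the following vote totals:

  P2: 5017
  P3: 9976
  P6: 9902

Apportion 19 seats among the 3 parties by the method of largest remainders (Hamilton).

Standard divisor: 24895 ÷ 19 ≈ 1310.263.
Standard quotas: P2 3.8290, P3 7.6137, P6 7.5573.
Lower quotas: P2 3, P3 7, P6 7 (sum 17, leaving 2 seats).
Remainders in descending order: P2 0.8290, P3 0.6137, P6 0.5573.
Largest remainders: P2, P3 receive the extra seats.

P2=4, P3=8, P6=7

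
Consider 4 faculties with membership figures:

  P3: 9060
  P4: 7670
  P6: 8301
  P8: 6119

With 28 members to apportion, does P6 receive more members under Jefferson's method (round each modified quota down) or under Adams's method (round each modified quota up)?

Jefferson

Jefferson: P3 8, P4 7, P6 8, P8 5.
Adams: P3 8, P4 7, P6 7, P8 6.
P6 gets 8 under Jefferson and 7 under Adams.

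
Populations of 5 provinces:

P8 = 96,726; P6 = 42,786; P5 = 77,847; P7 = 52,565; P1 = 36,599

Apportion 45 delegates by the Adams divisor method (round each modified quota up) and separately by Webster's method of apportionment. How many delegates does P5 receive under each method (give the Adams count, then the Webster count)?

11 and 12

Adams: P8 14, P6 6, P5 11, P7 8, P1 6.
Webster: P8 14, P6 6, P5 12, P7 8, P1 5.
P5 gets 11 under Adams and 12 under Webster.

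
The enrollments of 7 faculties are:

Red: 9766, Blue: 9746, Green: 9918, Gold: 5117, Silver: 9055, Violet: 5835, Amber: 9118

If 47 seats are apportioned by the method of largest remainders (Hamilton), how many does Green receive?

8

The standard divisor is 58555/47 ≈ 1245.851.
Standard quotas: Red 7.8388, Blue 7.8228, Green 7.9608, Gold 4.1072, Silver 7.2681, Violet 4.6835, Amber 7.3187.
Lower quotas: Red 7, Blue 7, Green 7, Gold 4, Silver 7, Violet 4, Amber 7 (sum 43, leaving 4 seats).
Remainders in descending order: Green 0.9608, Red 0.8388, Blue 0.8228, Violet 0.6835, Amber 0.3187, Silver 0.2681, Gold 0.1072.
Largest remainders: Green, Red, Blue, Violet receive the extra seats.
Green receives 8.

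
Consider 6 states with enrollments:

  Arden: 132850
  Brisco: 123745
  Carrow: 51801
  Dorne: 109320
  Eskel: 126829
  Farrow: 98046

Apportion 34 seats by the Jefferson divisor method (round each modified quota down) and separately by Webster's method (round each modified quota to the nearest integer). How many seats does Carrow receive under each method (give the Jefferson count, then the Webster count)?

Jefferson: Arden 7, Brisco 7, Carrow 2, Dorne 6, Eskel 7, Farrow 5.
Webster: Arden 7, Brisco 6, Carrow 3, Dorne 6, Eskel 7, Farrow 5.
Carrow gets 2 under Jefferson and 3 under Webster.

2 and 3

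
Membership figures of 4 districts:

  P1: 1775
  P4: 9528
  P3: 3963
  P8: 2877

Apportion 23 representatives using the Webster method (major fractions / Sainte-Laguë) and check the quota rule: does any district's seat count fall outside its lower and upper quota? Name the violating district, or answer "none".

Standard quotas: P1 2.250, P4 12.079, P3 5.024, P8 3.647.
Webster allocation: P1 2, P4 12, P3 5, P8 4.
Every allocation lies between the lower and upper quota.

none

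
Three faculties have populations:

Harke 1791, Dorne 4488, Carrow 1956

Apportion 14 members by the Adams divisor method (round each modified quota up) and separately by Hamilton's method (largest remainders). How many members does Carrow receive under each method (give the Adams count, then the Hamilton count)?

Adams: Harke 3, Dorne 7, Carrow 4.
Hamilton: Harke 3, Dorne 8, Carrow 3.
Carrow gets 4 under Adams and 3 under Hamilton.

4 and 3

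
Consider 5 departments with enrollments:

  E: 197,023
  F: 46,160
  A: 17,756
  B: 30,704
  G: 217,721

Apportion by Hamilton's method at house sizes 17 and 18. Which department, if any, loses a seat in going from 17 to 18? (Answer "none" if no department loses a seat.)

At 17 seats: E 7, F 1, A 1, B 1, G 7.
At 18 seats: E 7, F 2, A 0, B 1, G 8.
A drops from 1 to 0.

A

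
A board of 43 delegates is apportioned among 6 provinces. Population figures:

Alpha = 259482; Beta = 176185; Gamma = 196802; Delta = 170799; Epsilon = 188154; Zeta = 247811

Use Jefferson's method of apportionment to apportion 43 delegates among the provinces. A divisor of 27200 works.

With modified divisor 27200: modified quotas Alpha 9.540, Beta 6.477, Gamma 7.235, Delta 6.279, Epsilon 6.917, Zeta 9.111.
Rounding down: Alpha 9, Beta 6, Gamma 7, Delta 6, Epsilon 6, Zeta 9 (total 43).

Alpha 9, Beta 6, Gamma 7, Delta 6, Epsilon 6, Zeta 9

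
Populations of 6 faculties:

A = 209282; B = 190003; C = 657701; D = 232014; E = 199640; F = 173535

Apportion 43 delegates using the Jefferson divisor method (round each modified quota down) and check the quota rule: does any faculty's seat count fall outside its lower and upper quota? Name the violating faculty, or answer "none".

Standard quotas: A 5.414, B 4.915, C 17.015, D 6.002, E 5.165, F 4.489.
Jefferson allocation: A 5, B 5, C 18, D 6, E 5, F 4.
Every allocation lies between the lower and upper quota.

none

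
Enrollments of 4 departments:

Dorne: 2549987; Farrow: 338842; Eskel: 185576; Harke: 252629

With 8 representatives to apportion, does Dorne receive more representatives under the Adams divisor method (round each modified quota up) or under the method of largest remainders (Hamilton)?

Adams: Dorne 5, Farrow 1, Eskel 1, Harke 1.
Hamilton: Dorne 6, Farrow 1, Eskel 0, Harke 1.
Dorne gets 5 under Adams and 6 under Hamilton.

Hamilton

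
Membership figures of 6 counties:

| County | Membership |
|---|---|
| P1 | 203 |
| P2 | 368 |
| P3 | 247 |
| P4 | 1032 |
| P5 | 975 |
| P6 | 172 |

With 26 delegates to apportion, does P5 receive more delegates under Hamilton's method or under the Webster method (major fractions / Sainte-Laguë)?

Hamilton: P1 2, P2 3, P3 2, P4 9, P5 8, P6 2.
Webster: P1 2, P2 3, P3 2, P4 9, P5 9, P6 1.
P5 gets 8 under Hamilton and 9 under Webster.

Webster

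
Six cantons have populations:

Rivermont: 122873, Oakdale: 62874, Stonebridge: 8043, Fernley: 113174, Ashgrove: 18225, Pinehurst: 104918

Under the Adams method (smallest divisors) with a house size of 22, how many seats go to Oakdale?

Standard divisor 430107/22 ≈ 19550.318; standard quotas: Rivermont 6.285, Oakdale 3.216, Stonebridge 0.411, Fernley 5.789, Ashgrove 0.932, Pinehurst 5.367.
Rounding up gives 7, 4, 1, 6, 1, 6 = 25 seats, so the divisor must be adjusted.
With modified divisor 21800: modified quotas Rivermont 5.636, Oakdale 2.884, Stonebridge 0.369, Fernley 5.191, Ashgrove 0.836, Pinehurst 4.813.
Rounding up: Rivermont 6, Oakdale 3, Stonebridge 1, Fernley 6, Ashgrove 1, Pinehurst 5 (total 22).
Oakdale receives 3.

3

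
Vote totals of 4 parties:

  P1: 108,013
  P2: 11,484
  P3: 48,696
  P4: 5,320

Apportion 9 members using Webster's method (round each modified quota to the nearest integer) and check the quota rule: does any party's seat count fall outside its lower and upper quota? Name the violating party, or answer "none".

Standard quotas: P1 5.603, P2 0.596, P3 2.526, P4 0.276.
Webster allocation: P1 6, P2 1, P3 2, P4 0.
Every allocation lies between the lower and upper quota.

none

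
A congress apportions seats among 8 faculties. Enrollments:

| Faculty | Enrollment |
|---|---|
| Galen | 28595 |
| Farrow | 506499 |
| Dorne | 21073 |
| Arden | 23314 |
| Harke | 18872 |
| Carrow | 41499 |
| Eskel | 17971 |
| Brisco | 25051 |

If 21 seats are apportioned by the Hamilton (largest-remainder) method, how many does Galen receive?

The standard divisor is 682874/21 ≈ 32517.81.
Standard quotas: Galen 0.8794, Farrow 15.5760, Dorne 0.6480, Arden 0.7170, Harke 0.5804, Carrow 1.2762, Eskel 0.5527, Brisco 0.7704.
Lower quotas: Galen 0, Farrow 15, Dorne 0, Arden 0, Harke 0, Carrow 1, Eskel 0, Brisco 0 (sum 16, leaving 5 seats).
Remainders in descending order: Galen 0.8794, Brisco 0.7704, Arden 0.7170, Dorne 0.6480, Harke 0.5804, Farrow 0.5760, Eskel 0.5527, Carrow 0.2762.
Largest remainders: Galen, Brisco, Arden, Dorne, Harke receive the extra seats.
Galen receives 1.

1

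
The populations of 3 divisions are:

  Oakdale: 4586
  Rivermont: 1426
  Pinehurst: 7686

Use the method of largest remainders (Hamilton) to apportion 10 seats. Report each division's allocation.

Total 13698; standard divisor 13698/10 ≈ 1369.8.
Standard quotas: Oakdale 3.3479, Rivermont 1.0410, Pinehurst 5.6110.
Lower quotas: Oakdale 3, Rivermont 1, Pinehurst 5 (sum 9, leaving 1 seat).
Remainders in descending order: Pinehurst 0.6110, Oakdale 0.3479, Rivermont 0.0410.
The surplus seat goes to Pinehurst.

Oakdale 3, Rivermont 1, Pinehurst 6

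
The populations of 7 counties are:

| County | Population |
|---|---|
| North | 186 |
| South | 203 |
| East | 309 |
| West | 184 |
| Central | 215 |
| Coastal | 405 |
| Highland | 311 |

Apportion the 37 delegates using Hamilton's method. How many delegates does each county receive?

North: 4, South: 4, East: 6, West: 4, Central: 5, Coastal: 8, Highland: 6

Standard divisor: 1813 ÷ 37 = 49.
Standard quotas: North 3.796, South 4.143, East 6.306, West 3.755, Central 4.388, Coastal 8.265, Highland 6.347.
Lower quotas: North 3, South 4, East 6, West 3, Central 4, Coastal 8, Highland 6 (sum 34, leaving 3 seats).
Remainders in descending order: North 0.796, West 0.755, Central 0.388, Highland 0.347, East 0.306, Coastal 0.265, South 0.143.
Largest remainders: North, West, Central receive the extra seats.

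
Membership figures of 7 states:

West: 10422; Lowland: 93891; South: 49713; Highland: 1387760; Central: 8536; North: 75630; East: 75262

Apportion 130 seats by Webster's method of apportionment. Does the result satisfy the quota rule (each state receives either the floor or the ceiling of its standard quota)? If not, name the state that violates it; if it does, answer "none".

Highland

Standard quotas: West 0.796, Lowland 7.175, South 3.799, Highland 106.047, Central 0.652, North 5.779, East 5.751.
Webster allocation: West 1, Lowland 7, South 4, Highland 105, Central 1, North 6, East 6.
Highland has quota 106.047 (lower 106, upper 107) but receives 105 — outside the quota interval.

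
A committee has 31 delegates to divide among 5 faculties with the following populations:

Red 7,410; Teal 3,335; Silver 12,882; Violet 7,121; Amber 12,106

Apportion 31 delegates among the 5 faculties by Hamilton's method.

Standard divisor: 42854 ÷ 31 ≈ 1382.387.
Standard quotas: Red 5.3603, Teal 2.4125, Silver 9.3187, Violet 5.1512, Amber 8.7573.
Lower quotas: Red 5, Teal 2, Silver 9, Violet 5, Amber 8 (sum 29, leaving 2 seats).
Remainders in descending order: Amber 0.7573, Teal 0.4125, Red 0.3603, Silver 0.3187, Violet 0.1512.
Largest remainders: Amber, Teal receive the extra seats.

Red 5, Teal 3, Silver 9, Violet 5, Amber 9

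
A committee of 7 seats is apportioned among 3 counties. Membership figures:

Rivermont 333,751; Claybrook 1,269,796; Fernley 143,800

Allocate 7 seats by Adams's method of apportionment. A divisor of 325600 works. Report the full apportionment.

Rivermont 2; Claybrook 4; Fernley 1

With modified divisor 325600: modified quotas Rivermont 1.025, Claybrook 3.900, Fernley 0.442.
Rounding up: Rivermont 2, Claybrook 4, Fernley 1 (total 7).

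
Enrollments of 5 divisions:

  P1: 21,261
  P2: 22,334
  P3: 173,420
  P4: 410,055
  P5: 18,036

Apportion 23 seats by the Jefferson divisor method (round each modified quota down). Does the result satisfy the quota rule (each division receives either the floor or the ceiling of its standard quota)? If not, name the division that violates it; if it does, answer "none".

P4

Standard quotas: P1 0.758, P2 0.796, P3 6.183, P4 14.620, P5 0.643.
Jefferson allocation: P1 0, P2 0, P3 7, P4 16, P5 0.
P4 has quota 14.620 (lower 14, upper 15) but receives 16 — outside the quota interval.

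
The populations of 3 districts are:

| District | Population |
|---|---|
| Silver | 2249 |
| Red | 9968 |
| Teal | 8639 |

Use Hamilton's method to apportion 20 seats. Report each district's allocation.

Standard divisor: 20856 ÷ 20 ≈ 1042.8.
Standard quotas: Silver 2.1567, Red 9.5589, Teal 8.2844.
Lower quotas: Silver 2, Red 9, Teal 8 (sum 19, leaving 1 seat).
Remainders in descending order: Red 0.5589, Teal 0.2844, Silver 0.1567.
The surplus seat goes to Red.

Silver=2; Red=10; Teal=8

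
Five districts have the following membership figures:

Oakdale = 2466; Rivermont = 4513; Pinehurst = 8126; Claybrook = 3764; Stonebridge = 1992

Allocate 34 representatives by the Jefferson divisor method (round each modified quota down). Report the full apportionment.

Oakdale: 4, Rivermont: 7, Pinehurst: 14, Claybrook: 6, Stonebridge: 3

Standard divisor 20861/34 ≈ 613.559; standard quotas: Oakdale 4.019, Rivermont 7.355, Pinehurst 13.244, Claybrook 6.135, Stonebridge 3.247.
Rounding down gives 4, 7, 13, 6, 3 = 33 seats, so the divisor must be adjusted.
With modified divisor 570: modified quotas Oakdale 4.326, Rivermont 7.918, Pinehurst 14.256, Claybrook 6.604, Stonebridge 3.495.
Rounding down: Oakdale 4, Rivermont 7, Pinehurst 14, Claybrook 6, Stonebridge 3 (total 34).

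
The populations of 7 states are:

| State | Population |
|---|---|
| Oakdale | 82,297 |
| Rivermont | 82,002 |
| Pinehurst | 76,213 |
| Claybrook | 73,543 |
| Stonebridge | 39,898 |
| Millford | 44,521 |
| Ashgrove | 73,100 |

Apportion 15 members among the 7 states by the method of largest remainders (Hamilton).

Total 471574; standard divisor 471574/15 ≈ 31438.267.
Standard quotas: Oakdale 2.6177, Rivermont 2.6083, Pinehurst 2.4242, Claybrook 2.3393, Stonebridge 1.2691, Millford 1.4161, Ashgrove 2.3252.
Lower quotas: Oakdale 2, Rivermont 2, Pinehurst 2, Claybrook 2, Stonebridge 1, Millford 1, Ashgrove 2 (sum 12, leaving 3 seats).
Remainders in descending order: Oakdale 0.6177, Rivermont 0.6083, Pinehurst 0.4242, Millford 0.4161, Claybrook 0.3393, Ashgrove 0.3252, Stonebridge 0.2691.
Largest remainders: Oakdale, Rivermont, Pinehurst receive the extra seats.

Oakdale=3, Rivermont=3, Pinehurst=3, Claybrook=2, Stonebridge=1, Millford=1, Ashgrove=2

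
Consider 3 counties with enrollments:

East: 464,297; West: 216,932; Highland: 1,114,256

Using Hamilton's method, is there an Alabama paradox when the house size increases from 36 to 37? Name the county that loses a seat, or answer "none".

West

At 36 seats: East 9, West 5, Highland 22.
At 37 seats: East 10, West 4, Highland 23.
West drops from 5 to 4.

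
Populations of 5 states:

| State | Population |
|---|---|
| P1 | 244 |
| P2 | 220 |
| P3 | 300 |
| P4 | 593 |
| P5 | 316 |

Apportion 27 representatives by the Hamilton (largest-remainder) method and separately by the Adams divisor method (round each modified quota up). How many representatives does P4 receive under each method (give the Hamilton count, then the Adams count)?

Hamilton: P1 4, P2 3, P3 5, P4 10, P5 5.
Adams: P1 4, P2 4, P3 5, P4 9, P5 5.
P4 gets 10 under Hamilton and 9 under Adams.

10 and 9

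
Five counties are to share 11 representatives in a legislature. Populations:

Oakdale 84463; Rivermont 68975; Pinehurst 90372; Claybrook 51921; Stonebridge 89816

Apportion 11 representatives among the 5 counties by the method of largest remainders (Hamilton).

Total 385547; standard divisor 385547/11 ≈ 35049.727.
Standard quotas: Oakdale 2.4098, Rivermont 1.9679, Pinehurst 2.5784, Claybrook 1.4814, Stonebridge 2.5625.
Lower quotas: Oakdale 2, Rivermont 1, Pinehurst 2, Claybrook 1, Stonebridge 2 (sum 8, leaving 3 seats).
Remainders in descending order: Rivermont 0.9679, Pinehurst 0.5784, Stonebridge 0.5625, Claybrook 0.4814, Oakdale 0.4098.
The surplus seats go to Rivermont, Pinehurst, Stonebridge.

Oakdale 2; Rivermont 2; Pinehurst 3; Claybrook 1; Stonebridge 3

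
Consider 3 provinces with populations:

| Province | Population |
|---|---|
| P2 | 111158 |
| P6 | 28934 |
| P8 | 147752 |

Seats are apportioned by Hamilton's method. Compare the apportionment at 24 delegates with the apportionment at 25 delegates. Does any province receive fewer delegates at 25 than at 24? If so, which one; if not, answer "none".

P6

At 24 seats: P2 9, P6 3, P8 12.
At 25 seats: P2 10, P6 2, P8 13.
P6 drops from 3 to 2.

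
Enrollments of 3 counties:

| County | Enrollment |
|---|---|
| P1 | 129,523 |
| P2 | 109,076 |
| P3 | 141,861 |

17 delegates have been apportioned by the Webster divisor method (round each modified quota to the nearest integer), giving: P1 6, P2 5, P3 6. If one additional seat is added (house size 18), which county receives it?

Priority for the next seat is population ÷ (current seats + 0.5).
Priorities: P1 19926.615, P2 19832.000, P3 21824.769.
Highest priority: P3.

P3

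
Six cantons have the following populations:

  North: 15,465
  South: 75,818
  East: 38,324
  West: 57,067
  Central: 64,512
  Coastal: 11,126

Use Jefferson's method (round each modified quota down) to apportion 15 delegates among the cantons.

North 1, South 5, East 2, West 3, Central 4, Coastal 0

Standard divisor 262312/15 ≈ 17487.467; standard quotas: North 0.884, South 4.336, East 2.192, West 3.263, Central 3.689, Coastal 0.636.
Rounding down gives 0, 4, 2, 3, 3, 0 = 12 seats, so the divisor must be adjusted.
With modified divisor 14700: modified quotas North 1.052, South 5.158, East 2.607, West 3.882, Central 4.389, Coastal 0.757.
Rounding down: North 1, South 5, East 2, West 3, Central 4, Coastal 0 (total 15).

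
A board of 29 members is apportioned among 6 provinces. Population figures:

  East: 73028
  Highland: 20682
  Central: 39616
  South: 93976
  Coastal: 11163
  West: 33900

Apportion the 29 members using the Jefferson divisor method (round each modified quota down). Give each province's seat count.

Standard divisor 272365/29 ≈ 9391.897; standard quotas: East 7.776, Highland 2.202, Central 4.218, South 10.006, Coastal 1.189, West 3.609.
Rounding down gives 7, 2, 4, 10, 1, 3 = 27 seats, so the divisor must be adjusted.
With modified divisor 8522.79: modified quotas East 8.569, Highland 2.427, Central 4.648, South 11.026, Coastal 1.310, West 3.978.
Rounding down: East 8, Highland 2, Central 4, South 11, Coastal 1, West 3 (total 29).

East 8, Highland 2, Central 4, South 11, Coastal 1, West 3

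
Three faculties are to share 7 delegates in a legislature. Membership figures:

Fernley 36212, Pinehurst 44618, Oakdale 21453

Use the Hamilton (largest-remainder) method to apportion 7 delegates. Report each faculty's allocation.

Fernley 3; Pinehurst 3; Oakdale 1

Standard divisor: 102283 ÷ 7 ≈ 14611.857.
Standard quotas: Fernley 2.4783, Pinehurst 3.0535, Oakdale 1.4682.
Lower quotas: Fernley 2, Pinehurst 3, Oakdale 1 (sum 6, leaving 1 seat).
Remainders in descending order: Fernley 0.4783, Oakdale 0.4682, Pinehurst 0.0535.
Largest remainder: Fernley receives the extra seat.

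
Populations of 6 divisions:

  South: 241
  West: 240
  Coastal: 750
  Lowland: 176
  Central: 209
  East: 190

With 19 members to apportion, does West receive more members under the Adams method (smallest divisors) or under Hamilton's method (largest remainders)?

Adams

Adams: South 3, West 3, Coastal 7, Lowland 2, Central 2, East 2.
Hamilton: South 3, West 2, Coastal 8, Lowland 2, Central 2, East 2.
West gets 3 under Adams and 2 under Hamilton.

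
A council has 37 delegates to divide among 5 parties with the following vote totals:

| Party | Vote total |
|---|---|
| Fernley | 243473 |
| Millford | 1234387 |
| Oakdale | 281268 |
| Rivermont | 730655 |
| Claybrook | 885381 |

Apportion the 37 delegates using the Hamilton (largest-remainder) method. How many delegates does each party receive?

Fernley 3; Millford 13; Oakdale 3; Rivermont 8; Claybrook 10

Total 3375164; standard divisor 3375164/37 ≈ 91220.649.
Standard quotas: Fernley 2.6691, Millford 13.5319, Oakdale 3.0834, Rivermont 8.0098, Claybrook 9.7059.
Lower quotas: Fernley 2, Millford 13, Oakdale 3, Rivermont 8, Claybrook 9 (sum 35, leaving 2 seats).
Remainders in descending order: Claybrook 0.7059, Fernley 0.6691, Millford 0.5319, Oakdale 0.0834, Rivermont 0.0098.
Largest remainders: Claybrook, Fernley receive the extra seats.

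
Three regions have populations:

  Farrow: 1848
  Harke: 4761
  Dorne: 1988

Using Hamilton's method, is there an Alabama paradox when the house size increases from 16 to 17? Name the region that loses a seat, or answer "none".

none

At 16 seats: Farrow 3, Harke 9, Dorne 4.
At 17 seats: Farrow 4, Harke 9, Dorne 4.
No region's allocation decreased.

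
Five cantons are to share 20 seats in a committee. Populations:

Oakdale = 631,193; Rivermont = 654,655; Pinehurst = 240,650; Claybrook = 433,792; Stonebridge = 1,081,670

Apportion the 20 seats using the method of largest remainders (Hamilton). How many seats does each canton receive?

Oakdale: 4; Rivermont: 4; Pinehurst: 2; Claybrook: 3; Stonebridge: 7

Standard divisor: 3041960 ÷ 20 = 152098.
Standard quotas: Oakdale 4.1499, Rivermont 4.3042, Pinehurst 1.5822, Claybrook 2.8521, Stonebridge 7.1117.
Lower quotas: Oakdale 4, Rivermont 4, Pinehurst 1, Claybrook 2, Stonebridge 7 (sum 18, leaving 2 seats).
Remainders in descending order: Claybrook 0.8521, Pinehurst 0.5822, Rivermont 0.3042, Oakdale 0.1499, Stonebridge 0.1117.
The surplus seats go to Claybrook, Pinehurst.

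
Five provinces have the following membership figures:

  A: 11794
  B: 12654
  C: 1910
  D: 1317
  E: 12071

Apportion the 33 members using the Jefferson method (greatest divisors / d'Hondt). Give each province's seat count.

Standard divisor 39746/33 ≈ 1204.424; standard quotas: A 9.792, B 10.506, C 1.586, D 1.093, E 10.022.
Rounding down gives 9, 10, 1, 1, 10 = 31 seats, so the divisor must be adjusted.
With modified divisor 1100: modified quotas A 10.722, B 11.504, C 1.736, D 1.197, E 10.974.
Rounding down: A 10, B 11, C 1, D 1, E 10 (total 33).

A=10, B=11, C=1, D=1, E=10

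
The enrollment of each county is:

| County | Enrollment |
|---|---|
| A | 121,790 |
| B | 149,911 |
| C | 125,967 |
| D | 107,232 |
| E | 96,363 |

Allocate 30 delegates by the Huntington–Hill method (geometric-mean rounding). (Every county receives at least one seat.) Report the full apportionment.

A=6; B=8; C=6; D=5; E=5

With divisor 19805: modified quotas A 6.149, B 7.569, C 6.360, D 5.414, E 4.866.
Geometric-mean thresholds: A √(6·7)=6.481, B √(7·8)=7.483, C √(6·7)=6.481, D √(5·6)=5.477, E √(4·5)=4.472.
Each quota rounded against its threshold gives A 6, B 8, C 6, D 5, E 5 (total 30).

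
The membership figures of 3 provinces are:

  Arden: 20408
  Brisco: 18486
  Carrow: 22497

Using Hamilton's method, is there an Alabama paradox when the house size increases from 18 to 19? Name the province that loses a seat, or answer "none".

none

At 18 seats: Arden 6, Brisco 5, Carrow 7.
At 19 seats: Arden 6, Brisco 6, Carrow 7.
No province's allocation decreased.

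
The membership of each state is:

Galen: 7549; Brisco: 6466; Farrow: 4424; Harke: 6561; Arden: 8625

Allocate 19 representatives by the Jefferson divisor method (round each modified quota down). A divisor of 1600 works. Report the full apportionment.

Galen 4; Brisco 4; Farrow 2; Harke 4; Arden 5

With modified divisor 1600: modified quotas Galen 4.718, Brisco 4.041, Farrow 2.765, Harke 4.101, Arden 5.391.
Rounding down: Galen 4, Brisco 4, Farrow 2, Harke 4, Arden 5 (total 19).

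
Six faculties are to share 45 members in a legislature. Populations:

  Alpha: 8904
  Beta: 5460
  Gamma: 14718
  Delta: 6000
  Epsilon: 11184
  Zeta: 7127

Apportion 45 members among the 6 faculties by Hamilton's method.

Total 53393; standard divisor 53393/45 ≈ 1186.511.
Standard quotas: Alpha 7.5044, Beta 4.6017, Gamma 12.4044, Delta 5.0568, Epsilon 9.4260, Zeta 6.0067.
Lower quotas: Alpha 7, Beta 4, Gamma 12, Delta 5, Epsilon 9, Zeta 6 (sum 43, leaving 2 seats).
Remainders in descending order: Beta 0.6017, Alpha 0.5044, Epsilon 0.4260, Gamma 0.4044, Delta 0.0568, Zeta 0.0067.
Largest remainders: Beta, Alpha receive the extra seats.

Alpha=8, Beta=5, Gamma=12, Delta=5, Epsilon=9, Zeta=6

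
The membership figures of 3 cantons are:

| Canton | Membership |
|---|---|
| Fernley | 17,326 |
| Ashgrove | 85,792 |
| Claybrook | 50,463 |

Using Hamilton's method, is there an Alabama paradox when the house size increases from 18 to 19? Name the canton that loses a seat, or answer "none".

none

At 18 seats: Fernley 2, Ashgrove 10, Claybrook 6.
At 19 seats: Fernley 2, Ashgrove 11, Claybrook 6.
No canton's allocation decreased.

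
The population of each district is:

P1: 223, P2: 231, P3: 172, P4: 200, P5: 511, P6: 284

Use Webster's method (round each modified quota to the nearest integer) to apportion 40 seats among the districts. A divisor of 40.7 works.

With modified divisor 40.7: modified quotas P1 5.479, P2 5.676, P3 4.226, P4 4.914, P5 12.555, P6 6.978.
Rounding to the nearest integer: P1 5, P2 6, P3 4, P4 5, P5 13, P6 7 (total 40).

P1=5; P2=6; P3=4; P4=5; P5=13; P6=7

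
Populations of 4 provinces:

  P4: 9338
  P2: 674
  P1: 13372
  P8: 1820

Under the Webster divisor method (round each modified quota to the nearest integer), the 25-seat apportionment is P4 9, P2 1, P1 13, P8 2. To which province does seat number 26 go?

Priority for the next seat is population ÷ (current seats + 0.5).
Priorities: P4 982.947, P2 449.333, P1 990.519, P8 728.000.
Highest priority: P1.

P1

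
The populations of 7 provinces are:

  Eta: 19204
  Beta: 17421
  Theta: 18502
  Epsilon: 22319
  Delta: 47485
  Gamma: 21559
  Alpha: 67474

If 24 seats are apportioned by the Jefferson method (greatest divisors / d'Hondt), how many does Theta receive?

2

Standard divisor 213964/24 ≈ 8915.167; standard quotas: Eta 2.154, Beta 1.954, Theta 2.075, Epsilon 2.503, Delta 5.326, Gamma 2.418, Alpha 7.568.
Rounding down gives 2, 1, 2, 2, 5, 2, 7 = 21 seats, so the divisor must be adjusted.
With modified divisor 7700: modified quotas Eta 2.494, Beta 2.262, Theta 2.403, Epsilon 2.899, Delta 6.167, Gamma 2.800, Alpha 8.763.
Rounding down: Eta 2, Beta 2, Theta 2, Epsilon 2, Delta 6, Gamma 2, Alpha 8 (total 24).
Theta receives 2.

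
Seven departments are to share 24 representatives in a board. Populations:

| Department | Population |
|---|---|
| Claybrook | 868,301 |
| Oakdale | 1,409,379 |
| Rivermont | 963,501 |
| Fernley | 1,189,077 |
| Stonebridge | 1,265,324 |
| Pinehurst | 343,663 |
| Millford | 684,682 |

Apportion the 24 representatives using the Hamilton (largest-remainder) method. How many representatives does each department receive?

The standard divisor is 6723927/24 ≈ 280163.625.
Standard quotas: Claybrook 3.0993, Oakdale 5.0306, Rivermont 3.4391, Fernley 4.2442, Stonebridge 4.5164, Pinehurst 1.2267, Millford 2.4439.
Lower quotas: Claybrook 3, Oakdale 5, Rivermont 3, Fernley 4, Stonebridge 4, Pinehurst 1, Millford 2 (sum 22, leaving 2 seats).
Remainders in descending order: Stonebridge 0.5164, Millford 0.4439, Rivermont 0.4391, Fernley 0.2442, Pinehurst 0.2267, Claybrook 0.0993, Oakdale 0.0306.
The surplus seats go to Stonebridge, Millford.

Claybrook: 3; Oakdale: 5; Rivermont: 3; Fernley: 4; Stonebridge: 5; Pinehurst: 1; Millford: 3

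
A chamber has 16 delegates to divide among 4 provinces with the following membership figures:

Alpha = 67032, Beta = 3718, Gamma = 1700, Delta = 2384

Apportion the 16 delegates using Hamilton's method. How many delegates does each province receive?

Total 74834; standard divisor 74834/16 ≈ 4677.125.
Standard quotas: Alpha 14.3319, Beta 0.7949, Gamma 0.3635, Delta 0.5097.
Lower quotas: Alpha 14, Beta 0, Gamma 0, Delta 0 (sum 14, leaving 2 seats).
Remainders in descending order: Beta 0.7949, Delta 0.5097, Gamma 0.3635, Alpha 0.3319.
Largest remainders: Beta, Delta receive the extra seats.

Alpha: 14, Beta: 1, Gamma: 0, Delta: 1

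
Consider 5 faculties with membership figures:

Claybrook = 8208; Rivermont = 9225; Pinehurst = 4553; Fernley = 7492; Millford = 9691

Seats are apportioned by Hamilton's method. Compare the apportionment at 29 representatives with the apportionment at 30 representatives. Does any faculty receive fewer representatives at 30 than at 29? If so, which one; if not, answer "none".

At 29 seats: Claybrook 6, Rivermont 7, Pinehurst 3, Fernley 6, Millford 7.
At 30 seats: Claybrook 6, Rivermont 7, Pinehurst 4, Fernley 6, Millford 7.
No faculty's allocation decreased.

none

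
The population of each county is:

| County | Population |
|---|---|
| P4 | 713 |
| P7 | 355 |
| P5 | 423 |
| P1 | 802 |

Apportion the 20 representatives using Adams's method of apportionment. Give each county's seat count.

Standard divisor 2293/20 ≈ 114.65; standard quotas: P4 6.219, P7 3.096, P5 3.689, P1 6.995.
Rounding up gives 7, 4, 4, 7 = 22 seats, so the divisor must be adjusted.
With modified divisor 130: modified quotas P4 5.485, P7 2.731, P5 3.254, P1 6.169.
Rounding up: P4 6, P7 3, P5 4, P1 7 (total 20).

P4 6, P7 3, P5 4, P1 7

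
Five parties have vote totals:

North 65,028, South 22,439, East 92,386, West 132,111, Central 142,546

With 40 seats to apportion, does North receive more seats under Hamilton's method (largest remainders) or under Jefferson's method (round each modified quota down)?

Hamilton: North 6, South 2, East 8, West 12, Central 12.
Jefferson: North 5, South 2, East 8, West 12, Central 13.
North gets 6 under Hamilton and 5 under Jefferson.

Hamilton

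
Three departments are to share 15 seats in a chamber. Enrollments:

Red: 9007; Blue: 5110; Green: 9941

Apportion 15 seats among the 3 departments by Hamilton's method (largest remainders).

Red 6, Blue 3, Green 6

The standard divisor is 24058/15 ≈ 1603.867.
Standard quotas: Red 5.6158, Blue 3.1861, Green 6.1981.
Lower quotas: Red 5, Blue 3, Green 6 (sum 14, leaving 1 seat).
Remainders in descending order: Red 0.6158, Green 0.1981, Blue 0.1861.
The surplus seat goes to Red.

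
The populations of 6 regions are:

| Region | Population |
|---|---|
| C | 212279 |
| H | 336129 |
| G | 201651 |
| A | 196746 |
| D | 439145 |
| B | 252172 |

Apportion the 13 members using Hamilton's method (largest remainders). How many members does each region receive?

Total 1638122; standard divisor 1638122/13 ≈ 126009.385.
Standard quotas: C 1.6846, H 2.6675, G 1.6003, A 1.5614, D 3.4850, B 2.0012.
Lower quotas: C 1, H 2, G 1, A 1, D 3, B 2 (sum 10, leaving 3 seats).
Remainders in descending order: C 0.6846, H 0.6675, G 0.6003, A 0.5614, D 0.4850, B 0.0012.
Largest remainders: C, H, G receive the extra seats.

C 2, H 3, G 2, A 1, D 3, B 2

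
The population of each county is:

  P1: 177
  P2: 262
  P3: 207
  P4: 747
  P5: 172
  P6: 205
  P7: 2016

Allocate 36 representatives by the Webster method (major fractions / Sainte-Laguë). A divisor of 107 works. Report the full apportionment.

With modified divisor 107: modified quotas P1 1.654, P2 2.449, P3 1.935, P4 6.981, P5 1.607, P6 1.916, P7 18.841.
Rounding to the nearest integer: P1 2, P2 2, P3 2, P4 7, P5 2, P6 2, P7 19 (total 36).

P1 2, P2 2, P3 2, P4 7, P5 2, P6 2, P7 19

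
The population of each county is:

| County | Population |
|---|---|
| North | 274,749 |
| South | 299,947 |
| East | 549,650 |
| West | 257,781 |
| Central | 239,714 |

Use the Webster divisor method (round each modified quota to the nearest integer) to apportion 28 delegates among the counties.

Standard divisor 1621841/28 ≈ 57922.893; standard quotas: North 4.743, South 5.178, East 9.489, West 4.450, Central 4.139.
Rounding to the nearest integer gives 5, 5, 9, 4, 4 = 27 seats, so the divisor must be adjusted.
With modified divisor 57600: modified quotas North 4.770, South 5.207, East 9.543, West 4.475, Central 4.162.
Rounding to the nearest integer: North 5, South 5, East 10, West 4, Central 4 (total 28).

North 5, South 5, East 10, West 4, Central 4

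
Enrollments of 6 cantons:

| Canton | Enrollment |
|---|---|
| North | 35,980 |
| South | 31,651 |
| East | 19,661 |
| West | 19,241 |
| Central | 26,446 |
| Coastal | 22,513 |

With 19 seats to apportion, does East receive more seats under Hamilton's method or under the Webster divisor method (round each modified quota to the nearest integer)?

Hamilton: North 4, South 4, East 3, West 2, Central 3, Coastal 3.
Webster: North 5, South 4, East 2, West 2, Central 3, Coastal 3.
East gets 3 under Hamilton and 2 under Webster.

Hamilton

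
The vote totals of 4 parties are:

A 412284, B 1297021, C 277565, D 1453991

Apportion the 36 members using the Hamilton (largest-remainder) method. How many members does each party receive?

The standard divisor is 3440861/36 ≈ 95579.472.
Standard quotas: A 4.3135, B 13.5701, C 2.9040, D 15.2124.
Lower quotas: A 4, B 13, C 2, D 15 (sum 34, leaving 2 seats).
Remainders in descending order: C 0.9040, B 0.5701, A 0.3135, D 0.2124.
Largest remainders: C, B receive the extra seats.

A 4, B 14, C 3, D 15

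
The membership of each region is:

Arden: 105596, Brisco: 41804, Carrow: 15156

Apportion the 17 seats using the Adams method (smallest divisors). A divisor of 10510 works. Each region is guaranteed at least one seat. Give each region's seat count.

With modified divisor 10510: modified quotas Arden 10.047, Brisco 3.978, Carrow 1.442.
Rounding up: Arden 11, Brisco 4, Carrow 2 (total 17).

Arden 11, Brisco 4, Carrow 2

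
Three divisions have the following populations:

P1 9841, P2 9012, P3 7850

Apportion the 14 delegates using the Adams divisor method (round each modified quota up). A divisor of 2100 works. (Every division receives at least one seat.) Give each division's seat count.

With modified divisor 2100: modified quotas P1 4.686, P2 4.291, P3 3.738.
Rounding up: P1 5, P2 5, P3 4 (total 14).

P1: 5, P2: 5, P3: 4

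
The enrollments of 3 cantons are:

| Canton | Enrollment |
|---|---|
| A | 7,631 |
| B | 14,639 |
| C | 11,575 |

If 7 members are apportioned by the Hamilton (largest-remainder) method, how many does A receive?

Standard divisor: 33845 ÷ 7 = 4835.
Standard quotas: A 1.5783, B 3.0277, C 2.3940.
Lower quotas: A 1, B 3, C 2 (sum 6, leaving 1 seat).
Remainders in descending order: A 0.5783, C 0.3940, B 0.0277.
Largest remainder: A receives the extra seat.
A receives 2.

2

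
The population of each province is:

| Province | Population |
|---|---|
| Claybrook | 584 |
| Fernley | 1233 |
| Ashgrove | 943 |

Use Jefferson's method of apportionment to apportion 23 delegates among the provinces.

Standard divisor 2760/23 ≈ 120; standard quotas: Claybrook 4.867, Fernley 10.275, Ashgrove 7.858.
Rounding down gives 4, 10, 7 = 21 seats, so the divisor must be adjusted.
With modified divisor 114: modified quotas Claybrook 5.123, Fernley 10.816, Ashgrove 8.272.
Rounding down: Claybrook 5, Fernley 10, Ashgrove 8 (total 23).

Claybrook 5; Fernley 10; Ashgrove 8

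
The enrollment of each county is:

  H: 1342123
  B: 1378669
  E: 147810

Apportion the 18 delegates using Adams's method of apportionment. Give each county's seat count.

Standard divisor 2868602/18 ≈ 159366.778; standard quotas: H 8.422, B 8.651, E 0.927.
Rounding up gives 9, 9, 1 = 19 seats, so the divisor must be adjusted.
With modified divisor 170000: modified quotas H 7.895, B 8.110, E 0.869.
Rounding up: H 8, B 9, E 1 (total 18).

H 8, B 9, E 1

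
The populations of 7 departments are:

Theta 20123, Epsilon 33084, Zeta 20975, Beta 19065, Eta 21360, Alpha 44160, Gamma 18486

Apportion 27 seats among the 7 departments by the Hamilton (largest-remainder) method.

Theta=3, Epsilon=5, Zeta=3, Beta=3, Eta=3, Alpha=7, Gamma=3

The standard divisor is 177253/27 ≈ 6564.926.
Standard quotas: Theta 3.0652, Epsilon 5.0395, Zeta 3.1950, Beta 2.9041, Eta 3.2537, Alpha 6.7267, Gamma 2.8159.
Lower quotas: Theta 3, Epsilon 5, Zeta 3, Beta 2, Eta 3, Alpha 6, Gamma 2 (sum 24, leaving 3 seats).
Remainders in descending order: Beta 0.9041, Gamma 0.8159, Alpha 0.7267, Eta 0.2537, Zeta 0.1950, Theta 0.0652, Epsilon 0.0395.
The surplus seats go to Beta, Gamma, Alpha.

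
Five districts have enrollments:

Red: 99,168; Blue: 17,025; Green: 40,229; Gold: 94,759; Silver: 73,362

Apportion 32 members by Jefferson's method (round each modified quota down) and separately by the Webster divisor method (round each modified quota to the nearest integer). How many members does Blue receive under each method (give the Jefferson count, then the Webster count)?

1 and 2

Jefferson: Red 10, Blue 1, Green 4, Gold 10, Silver 7.
Webster: Red 10, Blue 2, Green 4, Gold 9, Silver 7.
Blue gets 1 under Jefferson and 2 under Webster.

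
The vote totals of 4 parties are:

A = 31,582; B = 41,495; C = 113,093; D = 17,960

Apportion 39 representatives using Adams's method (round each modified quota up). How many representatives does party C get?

21

Standard divisor 204130/39 ≈ 5234.103; standard quotas: A 6.034, B 7.928, C 21.607, D 3.431.
Rounding up gives 7, 8, 22, 4 = 41 seats, so the divisor must be adjusted.
With modified divisor 5500: modified quotas A 5.742, B 7.545, C 20.562, D 3.265.
Rounding up: A 6, B 8, C 21, D 4 (total 39).
C receives 21.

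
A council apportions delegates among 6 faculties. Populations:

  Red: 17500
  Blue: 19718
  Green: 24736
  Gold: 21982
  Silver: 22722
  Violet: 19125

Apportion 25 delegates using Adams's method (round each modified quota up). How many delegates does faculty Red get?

4

Standard divisor 125783/25 ≈ 5031.32; standard quotas: Red 3.478, Blue 3.919, Green 4.916, Gold 4.369, Silver 4.516, Violet 3.801.
Rounding up gives 4, 4, 5, 5, 5, 4 = 27 seats, so the divisor must be adjusted.
With modified divisor 5760: modified quotas Red 3.038, Blue 3.423, Green 4.294, Gold 3.816, Silver 3.945, Violet 3.320.
Rounding up: Red 4, Blue 4, Green 5, Gold 4, Silver 4, Violet 4 (total 25).
Red receives 4.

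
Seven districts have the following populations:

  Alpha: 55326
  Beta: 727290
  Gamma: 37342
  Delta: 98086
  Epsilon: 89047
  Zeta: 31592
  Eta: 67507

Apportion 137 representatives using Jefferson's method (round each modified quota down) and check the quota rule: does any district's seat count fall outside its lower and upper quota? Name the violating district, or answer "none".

Beta

Standard quotas: Alpha 6.852, Beta 90.074, Gamma 4.625, Delta 12.148, Epsilon 11.028, Zeta 3.913, Eta 8.361.
Jefferson allocation: Alpha 7, Beta 92, Gamma 4, Delta 12, Epsilon 11, Zeta 3, Eta 8.
Beta has quota 90.074 (lower 90, upper 91) but receives 92 — outside the quota interval.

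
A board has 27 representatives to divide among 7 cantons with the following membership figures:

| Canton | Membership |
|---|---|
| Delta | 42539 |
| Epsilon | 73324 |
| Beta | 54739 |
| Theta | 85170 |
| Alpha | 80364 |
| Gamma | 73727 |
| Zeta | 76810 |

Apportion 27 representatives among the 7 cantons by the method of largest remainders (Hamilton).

Total 486673; standard divisor 486673/27 ≈ 18024.926.
Standard quotas: Delta 2.3600, Epsilon 4.0679, Beta 3.0369, Theta 4.7251, Alpha 4.4585, Gamma 4.0903, Zeta 4.2613.
Lower quotas: Delta 2, Epsilon 4, Beta 3, Theta 4, Alpha 4, Gamma 4, Zeta 4 (sum 25, leaving 2 seats).
Remainders in descending order: Theta 0.7251, Alpha 0.4585, Delta 0.3600, Zeta 0.2613, Gamma 0.0903, Epsilon 0.0679, Beta 0.0369.
Largest remainders: Theta, Alpha receive the extra seats.

Delta 2, Epsilon 4, Beta 3, Theta 5, Alpha 5, Gamma 4, Zeta 4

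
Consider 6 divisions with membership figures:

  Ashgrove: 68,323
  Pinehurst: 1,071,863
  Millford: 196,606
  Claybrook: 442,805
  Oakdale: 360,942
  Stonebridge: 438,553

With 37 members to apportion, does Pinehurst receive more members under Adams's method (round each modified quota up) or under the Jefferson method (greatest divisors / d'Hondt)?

Jefferson

Adams: Ashgrove 1, Pinehurst 15, Millford 3, Claybrook 7, Oakdale 5, Stonebridge 6.
Jefferson: Ashgrove 1, Pinehurst 16, Millford 3, Claybrook 6, Oakdale 5, Stonebridge 6.
Pinehurst gets 15 under Adams and 16 under Jefferson.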